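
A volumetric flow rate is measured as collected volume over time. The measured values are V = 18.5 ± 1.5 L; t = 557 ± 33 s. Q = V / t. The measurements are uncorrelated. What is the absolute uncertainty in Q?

0.00334 L/s

Relative error in a monomial: (δQ/Q)² = Σ (nᵢ · δxᵢ/xᵢ)².
  (1·δV/V)² = (1×0.0811)² = 0.00657;  (-1·δt/t)² = (-1×0.0592)² = 0.00351
δQ/Q = √(0.0101) = 0.100
Q = 0.0332 L/s, so δQ = 0.100 × 0.0332 = 0.00334 L/s.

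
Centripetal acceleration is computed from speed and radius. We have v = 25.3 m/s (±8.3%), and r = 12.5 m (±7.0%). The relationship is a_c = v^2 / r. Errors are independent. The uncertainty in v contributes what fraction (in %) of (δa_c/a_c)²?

(δa_c/a_c)² = (2·δv/v)² + (-1·δr/r)²
  v term: (2×0.0830)² = 0.0276
  r term: (-1×0.0700)² = 0.00490
Total = 0.0325. Share from v = 0.0276/0.0325 = 0.849.

84.9%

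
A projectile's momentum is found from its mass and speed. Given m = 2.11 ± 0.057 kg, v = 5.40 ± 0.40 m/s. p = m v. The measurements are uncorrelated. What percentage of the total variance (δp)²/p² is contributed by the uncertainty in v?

(δp/p)² = (1·δm/m)² + (1·δv/v)²
  m term: (1×0.0270)² = 0.000730
  v term: (1×0.0741)² = 0.00549
Total = 0.00622. Share from v = 0.00549/0.00622 = 0.883.

88.3%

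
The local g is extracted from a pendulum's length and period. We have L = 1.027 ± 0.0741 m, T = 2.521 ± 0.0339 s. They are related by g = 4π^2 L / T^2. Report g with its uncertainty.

6.379 ± 0.491 m/s^2

For a monomial g ∝ L, T^-2, fractional errors add in quadrature:
  (1·δL/L)² = (1×0.0722)² = 0.00521;  (-2·δT/T)² = (-2×0.0134)² = 0.000723
δg/g = √(0.00593) = 0.0770
g = 6.379 m/s^2, so δg = 0.0770 × 6.379 = 0.491 m/s^2.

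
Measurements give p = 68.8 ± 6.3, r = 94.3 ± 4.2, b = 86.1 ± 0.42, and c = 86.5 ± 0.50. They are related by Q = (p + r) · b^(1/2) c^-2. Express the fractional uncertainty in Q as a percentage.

Let u = p + r = 163. δu = √(δp² + δr²) = √(39.7 + 17.6) = 7.57, so δu/u = 0.0464.
Q is then a monomial in u, b, c:
δQ/Q = √((δu/u)² + (½·δb/b)² + (-2·δc/c)²) = √(0.00216 + 5.95e-06 + 0.000134) = 0.0479

4.79%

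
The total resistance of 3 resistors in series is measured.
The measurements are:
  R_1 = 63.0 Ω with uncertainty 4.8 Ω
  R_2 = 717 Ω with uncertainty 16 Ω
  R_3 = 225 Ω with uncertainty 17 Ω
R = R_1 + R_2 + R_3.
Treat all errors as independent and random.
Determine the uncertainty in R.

23.8 Ω

Sums and differences: (δR)² = Σ (cᵢ δxᵢ)².
  (δR_1)² = 23.0;  (δR_2)² = 256;  (δR_3)² = 289
δR = √(568) = 23.8 Ω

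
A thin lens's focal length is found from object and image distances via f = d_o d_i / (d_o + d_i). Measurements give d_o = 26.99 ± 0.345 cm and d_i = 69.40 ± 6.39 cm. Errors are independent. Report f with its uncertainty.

19.43 ± 0.532 cm

∂f/∂d_o = (d_i/(d_o+d_i))² = 0.518;  ∂f/∂d_i = (d_o/(d_o+d_i))² = 0.0784
δf = √((∂f/∂d_o · δd_o)² + (∂f/∂d_i · δd_i)²) = √(0.0320 + 0.251) = 0.532 cm
f = 19.43 cm.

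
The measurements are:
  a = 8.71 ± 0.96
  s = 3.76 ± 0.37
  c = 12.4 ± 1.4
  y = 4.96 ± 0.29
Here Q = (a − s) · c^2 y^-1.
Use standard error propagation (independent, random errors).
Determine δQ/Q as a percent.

Let u = a − s = 4.95. δu = √(δa² + δs²) = √(0.922 + 0.137) = 1.03, so δu/u = 0.208.
Q is then a monomial in u, c, y:
δQ/Q = √((δu/u)² + (2·δc/c)² + (-1·δy/y)²) = √(0.0432 + 0.0510 + 0.00342) = 0.312

31.2%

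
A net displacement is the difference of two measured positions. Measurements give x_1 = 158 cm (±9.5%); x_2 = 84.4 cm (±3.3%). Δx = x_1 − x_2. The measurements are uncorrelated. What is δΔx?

Sums and differences: (δΔx)² = Σ (cᵢ δxᵢ)².
  (δx_1)² = 225;  (δx_2)² = 7.76
δΔx = √(233) = 15.3 cm

15.3 cm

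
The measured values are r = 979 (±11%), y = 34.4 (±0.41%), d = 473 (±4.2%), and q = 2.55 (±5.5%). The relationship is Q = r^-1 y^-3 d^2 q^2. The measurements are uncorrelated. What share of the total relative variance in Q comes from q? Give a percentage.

38.5%

(δQ/Q)² = (-1·δr/r)² + (-3·δy/y)² + (2·δd/d)² + (2·δq/q)²
  r term: (-1×0.110)² = 0.0121
  y term: (-3×0.00410)² = 0.000151
  d term: (2×0.0420)² = 0.00706
  q term: (2×0.0550)² = 0.0121
Total = 0.0314. Share from q = 0.0121/0.0314 = 0.385.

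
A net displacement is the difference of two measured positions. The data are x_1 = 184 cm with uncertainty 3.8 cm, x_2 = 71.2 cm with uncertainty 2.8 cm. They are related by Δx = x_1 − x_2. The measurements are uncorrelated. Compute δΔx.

Each term contributes (cᵢ δxᵢ)² to (δΔx)²:
  (δx_1)² = 14.4;  (δx_2)² = 7.84
δΔx = √(22.3) = 4.72 cm

4.72 cm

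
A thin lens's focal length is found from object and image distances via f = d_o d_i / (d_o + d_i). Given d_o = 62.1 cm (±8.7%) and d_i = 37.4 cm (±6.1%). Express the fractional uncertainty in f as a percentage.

5.02%

∂f/∂d_o = (d_i/(d_o+d_i))² = 0.141;  ∂f/∂d_i = (d_o/(d_o+d_i))² = 0.390
δf = √((∂f/∂d_o · δd_o)² + (∂f/∂d_i · δd_i)²) = √(0.583 + 0.790) = 1.17 cm
f = 23.3 cm, so δf/f = 1.17/23.3 = 0.0502.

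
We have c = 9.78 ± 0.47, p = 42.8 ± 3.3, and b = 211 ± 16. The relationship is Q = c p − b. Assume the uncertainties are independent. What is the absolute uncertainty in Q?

Let w = c·p = 419. δw/w = √((1·δc/c)² + (1·δp/p)²) = √(0.00231 + 0.00594) = 0.0909, so δw = 38.0.
Q = w − b: δQ = √(δw² + δb²) = √(1450 + 256) = 41.3

41.3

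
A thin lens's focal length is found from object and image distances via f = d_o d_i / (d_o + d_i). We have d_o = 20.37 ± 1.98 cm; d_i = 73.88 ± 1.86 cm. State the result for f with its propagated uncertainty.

15.97 ± 1.22 cm

∂f/∂d_o = (d_i/(d_o+d_i))² = 0.614;  ∂f/∂d_i = (d_o/(d_o+d_i))² = 0.0467
δf = √((∂f/∂d_o · δd_o)² + (∂f/∂d_i · δd_i)²) = √(1.48 + 0.00755) = 1.22 cm
f = 15.97 cm.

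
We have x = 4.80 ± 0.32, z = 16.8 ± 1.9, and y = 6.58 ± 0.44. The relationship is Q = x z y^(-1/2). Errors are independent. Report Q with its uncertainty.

Products/powers → add relative errors in quadrature, weighted by exponent:
  (1·δx/x)² = (1×0.0667)² = 0.00444;  (1·δz/z)² = (1×0.113)² = 0.0128;  (−½·δy/y)² = (-0.5×0.0669)² = 0.00112
δQ/Q = √(0.0184) = 0.135
Q = 31.4, so δQ = 0.135 × 31.4 = 4.26.

31.4 ± 4.26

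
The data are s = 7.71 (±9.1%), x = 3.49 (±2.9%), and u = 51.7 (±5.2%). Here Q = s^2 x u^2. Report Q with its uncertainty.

Products/powers → add relative errors in quadrature, weighted by exponent:
  (2·δs/s)² = (2×0.0910)² = 0.0331;  (1·δx/x)² = (1×0.0290)² = 0.000841;  (2·δu/u)² = (2×0.0520)² = 0.0108
δQ/Q = √(0.0448) = 0.212
Q = 5.55e+05, so δQ = 0.212 × 5.55e+05 = 1.17e+05.

(5.55 ± 1.17) × 10^5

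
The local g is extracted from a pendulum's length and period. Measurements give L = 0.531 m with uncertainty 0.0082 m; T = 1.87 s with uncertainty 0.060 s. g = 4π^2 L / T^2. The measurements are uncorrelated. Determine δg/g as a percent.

Each factor contributes (exponent × relative error)² to (δg/g)²:
  (1·δL/L)² = (1×0.0154)² = 0.000238;  (-2·δT/T)² = (-2×0.0321)² = 0.00412
δg/g = √(0.00436) = 0.0660

6.60%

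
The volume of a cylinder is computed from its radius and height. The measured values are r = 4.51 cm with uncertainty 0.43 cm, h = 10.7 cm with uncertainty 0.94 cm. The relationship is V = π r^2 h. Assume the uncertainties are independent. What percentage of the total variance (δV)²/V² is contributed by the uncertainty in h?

(δV/V)² = (2·δr/r)² + (1·δh/h)²
  r term: (2×0.0953)² = 0.0364
  h term: (1×0.0879)² = 0.00772
Total = 0.0441. Share from h = 0.00772/0.0441 = 0.175.

17.5%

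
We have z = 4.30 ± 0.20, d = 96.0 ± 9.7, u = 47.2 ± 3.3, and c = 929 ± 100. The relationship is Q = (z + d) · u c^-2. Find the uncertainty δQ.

0.00135

Let w = z + d = 100. δw = √(δz² + δd²) = √(0.0400 + 94.1) = 9.70, so δw/w = 0.0967.
Q is then a monomial in w, u, c:
δQ/Q = √((δw/w)² + (1·δu/u)² + (-2·δc/c)²) = √(0.00936 + 0.00489 + 0.0463) = 0.246
Q = 0.00549, so δQ = 0.246 × 0.00549 = 0.00135.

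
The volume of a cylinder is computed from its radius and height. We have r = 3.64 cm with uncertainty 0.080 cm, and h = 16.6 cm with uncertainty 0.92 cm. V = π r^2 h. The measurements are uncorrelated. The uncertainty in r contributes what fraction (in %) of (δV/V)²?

38.6%

(δV/V)² = (2·δr/r)² + (1·δh/h)²
  r term: (2×0.0220)² = 0.00193
  h term: (1×0.0554)² = 0.00307
Total = 0.00500. Share from r = 0.00193/0.00500 = 0.386.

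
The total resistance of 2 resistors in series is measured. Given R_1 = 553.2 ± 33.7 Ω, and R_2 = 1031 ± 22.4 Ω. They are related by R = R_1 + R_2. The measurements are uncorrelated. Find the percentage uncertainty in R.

2.55%

Sums and differences: (δR)² = Σ (cᵢ δxᵢ)².
  (δR_1)² = 1140;  (δR_2)² = 502
δR = √(1640) = 40.5 Ω
R = 1584 Ω, so δR/R = 40.5/1584 = 0.0255.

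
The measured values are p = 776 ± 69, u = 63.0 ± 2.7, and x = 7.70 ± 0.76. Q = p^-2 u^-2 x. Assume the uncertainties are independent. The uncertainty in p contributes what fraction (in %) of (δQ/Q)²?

(δQ/Q)² = (-2·δp/p)² + (-2·δu/u)² + (1·δx/x)²
  p term: (-2×0.0889)² = 0.0316
  u term: (-2×0.0429)² = 0.00735
  x term: (1×0.0987)² = 0.00974
Total = 0.0487. Share from p = 0.0316/0.0487 = 0.649.

64.9%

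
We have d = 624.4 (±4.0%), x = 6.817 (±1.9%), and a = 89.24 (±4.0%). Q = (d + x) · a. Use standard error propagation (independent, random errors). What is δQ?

Let u = d + x = 631.2. δu = √(δd² + δx²) = √(624 + 0.0168) = 25.0, so δu/u = 0.0396.
Q is then a monomial in u, a:
δQ/Q = √((δu/u)² + (1·δa/a)²) = √(0.00157 + 0.00160) = 0.0563
Q = 56330, so δQ = 0.0563 × 56330 = 3170.

3170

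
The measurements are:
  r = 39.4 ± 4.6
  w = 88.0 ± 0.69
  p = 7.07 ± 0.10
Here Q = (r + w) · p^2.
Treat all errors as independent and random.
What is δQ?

294

Let u = r + w = 127. δu = √(δr² + δw²) = √(21.2 + 0.476) = 4.65, so δu/u = 0.0365.
Q is then a monomial in u, p:
δQ/Q = √((δu/u)² + (2·δp/p)²) = √(0.00133 + 0.000800) = 0.0462
Q = 6370, so δQ = 0.0462 × 6370 = 294.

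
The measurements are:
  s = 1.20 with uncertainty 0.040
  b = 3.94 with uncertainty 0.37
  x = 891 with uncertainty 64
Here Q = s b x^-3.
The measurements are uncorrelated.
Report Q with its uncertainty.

(6.68 ± 1.59) × 10^-9

Relative error in a monomial: (δQ/Q)² = Σ (nᵢ · δxᵢ/xᵢ)².
  (1·δs/s)² = (1×0.0333)² = 0.00111;  (1·δb/b)² = (1×0.0939)² = 0.00882;  (-3·δx/x)² = (-3×0.0718)² = 0.0464
δQ/Q = √(0.0564) = 0.237
Q = 6.68e-09, so δQ = 0.237 × 6.68e-09 = 1.59e-09.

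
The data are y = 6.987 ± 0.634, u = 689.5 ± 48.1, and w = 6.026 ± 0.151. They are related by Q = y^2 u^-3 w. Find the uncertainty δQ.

Each factor contributes (exponent × relative error)² to (δQ/Q)²:
  (2·δy/y)² = (2×0.0907)² = 0.0329;  (-3·δu/u)² = (-3×0.0698)² = 0.0438;  (1·δw/w)² = (1×0.0251)² = 0.000628
δQ/Q = √(0.0774) = 0.278
Q = 8.974e-07, so δQ = 0.278 × 8.974e-07 = 2.5e-07.

2.5e-07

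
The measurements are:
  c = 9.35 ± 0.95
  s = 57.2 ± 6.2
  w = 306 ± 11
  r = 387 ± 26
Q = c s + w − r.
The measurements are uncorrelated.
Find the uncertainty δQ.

84.3

Let p = c·s = 535. δp/p = √((1·δc/c)² + (1·δs/s)²) = √(0.0103 + 0.0117) = 0.149, so δp = 79.5.
Q = p + w − r: δQ = √(δp² + δw² + δr²) = √(6310 + 121 + 676) = 84.3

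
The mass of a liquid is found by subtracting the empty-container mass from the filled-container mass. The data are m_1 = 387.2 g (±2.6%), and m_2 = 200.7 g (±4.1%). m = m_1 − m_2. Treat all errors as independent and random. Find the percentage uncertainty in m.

6.97%

For a sum/difference, combine absolute errors in quadrature:
  (δm_1)² = 101;  (δm_2)² = 67.7
δm = √(169) = 13.0 g
m = 186.5 g, so δm/m = 13.0/186.5 = 0.0697.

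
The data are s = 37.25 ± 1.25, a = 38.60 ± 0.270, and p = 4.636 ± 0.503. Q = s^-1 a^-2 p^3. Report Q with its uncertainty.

0.001795 ± 0.000588

Each factor contributes (exponent × relative error)² to (δQ/Q)²:
  (-1·δs/s)² = (-1×0.0336)² = 0.00113;  (-2·δa/a)² = (-2×0.00699)² = 0.000196;  (3·δp/p)² = (3×0.108)² = 0.106
δQ/Q = √(0.107) = 0.328
Q = 0.001795, so δQ = 0.328 × 0.001795 = 0.000588.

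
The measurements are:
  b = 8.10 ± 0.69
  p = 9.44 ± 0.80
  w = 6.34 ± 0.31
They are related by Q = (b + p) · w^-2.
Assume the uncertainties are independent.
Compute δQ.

Let u = b + p = 17.5. δu = √(δb² + δp²) = √(0.476 + 0.640) = 1.06, so δu/u = 0.0602.
Q is then a monomial in u, w:
δQ/Q = √((δu/u)² + (-2·δw/w)²) = √(0.00363 + 0.00956) = 0.115
Q = 0.436, so δQ = 0.115 × 0.436 = 0.0501.

0.0501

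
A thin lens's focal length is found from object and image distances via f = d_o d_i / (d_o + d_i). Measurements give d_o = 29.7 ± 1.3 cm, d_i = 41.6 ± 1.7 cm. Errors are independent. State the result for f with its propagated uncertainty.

17.3 ± 0.532 cm

∂f/∂d_o = (d_i/(d_o+d_i))² = 0.340;  ∂f/∂d_i = (d_o/(d_o+d_i))² = 0.174
δf = √((∂f/∂d_o · δd_o)² + (∂f/∂d_i · δd_i)²) = √(0.196 + 0.0870) = 0.532 cm
f = 17.3 cm.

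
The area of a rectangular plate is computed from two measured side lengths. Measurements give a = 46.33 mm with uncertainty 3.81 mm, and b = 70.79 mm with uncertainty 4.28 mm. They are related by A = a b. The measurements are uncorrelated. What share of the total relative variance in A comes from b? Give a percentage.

(δA/A)² = (1·δa/a)² + (1·δb/b)²
  a term: (1×0.0822)² = 0.00676
  b term: (1×0.0605)² = 0.00366
Total = 0.0104. Share from b = 0.00366/0.0104 = 0.351.

35.1%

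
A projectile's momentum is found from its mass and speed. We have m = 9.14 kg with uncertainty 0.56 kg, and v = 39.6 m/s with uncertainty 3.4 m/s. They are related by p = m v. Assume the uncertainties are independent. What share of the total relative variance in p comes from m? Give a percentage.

(δp/p)² = (1·δm/m)² + (1·δv/v)²
  m term: (1×0.0613)² = 0.00375
  v term: (1×0.0859)² = 0.00737
Total = 0.0111. Share from m = 0.00375/0.0111 = 0.337.

33.7%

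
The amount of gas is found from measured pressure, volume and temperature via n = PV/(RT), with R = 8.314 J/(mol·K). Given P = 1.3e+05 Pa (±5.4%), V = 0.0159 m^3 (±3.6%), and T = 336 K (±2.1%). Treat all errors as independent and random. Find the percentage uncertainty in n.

6.82%

Each factor contributes (exponent × relative error)² to (δn/n)²:
  (1·δP/P)² = (1×0.0540)² = 0.00292;  (1·δV/V)² = (1×0.0360)² = 0.00130;  (-1·δT/T)² = (-1×0.0210)² = 0.000441
δn/n = √(0.00465) = 0.0682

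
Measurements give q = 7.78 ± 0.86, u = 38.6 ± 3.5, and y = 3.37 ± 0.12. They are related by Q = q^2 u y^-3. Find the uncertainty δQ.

Products/powers → add relative errors in quadrature, weighted by exponent:
  (2·δq/q)² = (2×0.111)² = 0.0489;  (1·δu/u)² = (1×0.0907)² = 0.00822;  (-3·δy/y)² = (-3×0.0356)² = 0.0114
δQ/Q = √(0.0685) = 0.262
Q = 61.0, so δQ = 0.262 × 61.0 = 16.0.

16.0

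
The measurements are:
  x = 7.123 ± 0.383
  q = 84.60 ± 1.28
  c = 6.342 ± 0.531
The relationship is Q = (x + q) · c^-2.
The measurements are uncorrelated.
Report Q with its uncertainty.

2.280 ± 0.383

Let u = x + q = 91.72. δu = √(δx² + δq²) = √(0.147 + 1.64) = 1.34, so δu/u = 0.0146.
Q is then a monomial in u, c:
δQ/Q = √((δu/u)² + (-2·δc/c)²) = √(0.000212 + 0.0280) = 0.168
Q = 2.280, so δQ = 0.168 × 2.280 = 0.383.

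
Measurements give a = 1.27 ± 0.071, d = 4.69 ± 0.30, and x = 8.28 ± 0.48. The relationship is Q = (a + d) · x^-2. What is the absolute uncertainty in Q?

Let u = a + d = 5.96. δu = √(δa² + δd²) = √(0.00504 + 0.0900) = 0.308, so δu/u = 0.0517.
Q is then a monomial in u, x:
δQ/Q = √((δu/u)² + (-2·δx/x)²) = √(0.00268 + 0.0134) = 0.127
Q = 0.0869, so δQ = 0.127 × 0.0869 = 0.0110.

0.0110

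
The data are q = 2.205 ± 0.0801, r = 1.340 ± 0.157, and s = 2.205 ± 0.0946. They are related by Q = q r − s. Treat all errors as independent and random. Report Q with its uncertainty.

0.7497 ± 0.375

Let p = q·r = 2.955. δp/p = √((1·δq/q)² + (1·δr/r)²) = √(0.00132 + 0.0137) = 0.123, so δp = 0.362.
Q = p − s: δQ = √(δp² + δs²) = √(0.131 + 0.00895) = 0.375
Q = 0.7497.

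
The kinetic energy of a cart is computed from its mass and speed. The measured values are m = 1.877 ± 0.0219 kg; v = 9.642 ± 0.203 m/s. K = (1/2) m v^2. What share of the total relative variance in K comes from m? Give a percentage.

(δK/K)² = (1·δm/m)² + (2·δv/v)²
  m term: (1×0.0117)² = 0.000136
  v term: (2×0.0211)² = 0.00177
Total = 0.00191. Share from m = 0.000136/0.00191 = 0.0713.

7.13%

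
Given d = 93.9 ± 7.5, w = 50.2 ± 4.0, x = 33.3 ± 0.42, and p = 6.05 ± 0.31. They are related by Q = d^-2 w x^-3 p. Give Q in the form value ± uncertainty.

(9.33 ± 1.77) × 10^-7

Each factor contributes (exponent × relative error)² to (δQ/Q)²:
  (-2·δd/d)² = (-2×0.0799)² = 0.0255;  (1·δw/w)² = (1×0.0797)² = 0.00635;  (-3·δx/x)² = (-3×0.0126)² = 0.00143;  (1·δp/p)² = (1×0.0512)² = 0.00263
δQ/Q = √(0.0359) = 0.190
Q = 9.33e-07, so δQ = 0.190 × 9.33e-07 = 1.77e-07.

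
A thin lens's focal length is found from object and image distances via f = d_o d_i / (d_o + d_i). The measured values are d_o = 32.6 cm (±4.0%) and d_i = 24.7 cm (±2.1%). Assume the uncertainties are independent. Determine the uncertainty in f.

∂f/∂d_o = (d_i/(d_o+d_i))² = 0.186;  ∂f/∂d_i = (d_o/(d_o+d_i))² = 0.324
δf = √((∂f/∂d_o · δd_o)² + (∂f/∂d_i · δd_i)²) = √(0.0587 + 0.0282) = 0.295 cm

0.295 cm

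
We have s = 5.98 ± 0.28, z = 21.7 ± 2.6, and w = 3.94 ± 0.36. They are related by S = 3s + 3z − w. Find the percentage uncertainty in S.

9.93%

S is a linear combination, so absolute uncertainties add in quadrature:
  (3·δs)² = 0.706;  (3·δz)² = 60.8;  (δw)² = 0.130
δS = √(61.7) = 7.85
S = 79.1, so δS/S = 7.85/79.1 = 0.0993.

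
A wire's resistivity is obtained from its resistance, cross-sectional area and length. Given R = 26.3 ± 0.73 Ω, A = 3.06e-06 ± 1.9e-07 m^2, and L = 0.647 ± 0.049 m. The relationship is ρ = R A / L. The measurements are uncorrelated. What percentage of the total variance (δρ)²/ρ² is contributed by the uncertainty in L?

(δρ/ρ)² = (1·δR/R)² + (1·δA/A)² + (-1·δL/L)²
  R term: (1×0.0278)² = 0.000770
  A term: (1×0.0621)² = 0.00386
  L term: (-1×0.0757)² = 0.00574
Total = 0.0104. Share from L = 0.00574/0.0104 = 0.554.

55.4%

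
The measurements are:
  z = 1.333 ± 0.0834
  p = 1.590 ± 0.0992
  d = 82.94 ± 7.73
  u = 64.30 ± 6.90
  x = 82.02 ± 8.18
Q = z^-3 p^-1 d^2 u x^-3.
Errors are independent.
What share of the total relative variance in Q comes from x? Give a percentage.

51.2%

(δQ/Q)² = (-3·δz/z)² + (-1·δp/p)² + (2·δd/d)² + (1·δu/u)² + (-3·δx/x)²
  z term: (-3×0.0626)² = 0.0352
  p term: (-1×0.0624)² = 0.00389
  d term: (2×0.0932)² = 0.0347
  u term: (1×0.107)² = 0.0115
  x term: (-3×0.0997)² = 0.0895
Total = 0.175. Share from x = 0.0895/0.175 = 0.512.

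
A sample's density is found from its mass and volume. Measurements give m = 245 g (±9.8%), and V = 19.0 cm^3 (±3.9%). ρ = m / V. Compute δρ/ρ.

Relative error in a monomial: (δρ/ρ)² = Σ (nᵢ · δxᵢ/xᵢ)².
  (1·δm/m)² = (1×0.0980)² = 0.00960;  (-1·δV/V)² = (-1×0.0390)² = 0.00152
δρ/ρ = √(0.0111) = 0.105

0.105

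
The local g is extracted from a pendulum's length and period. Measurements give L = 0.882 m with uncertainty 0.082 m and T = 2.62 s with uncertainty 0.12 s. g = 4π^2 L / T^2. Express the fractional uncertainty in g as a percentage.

Since g is a product/quotient, work with relative uncertainties:
  (1·δL/L)² = (1×0.0930)² = 0.00864;  (-2·δT/T)² = (-2×0.0458)² = 0.00839
δg/g = √(0.0170) = 0.131

13.1%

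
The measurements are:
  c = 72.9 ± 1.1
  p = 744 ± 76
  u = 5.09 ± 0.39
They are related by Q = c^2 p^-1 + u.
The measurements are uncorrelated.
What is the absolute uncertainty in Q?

Let w = c^2·p^-1 = 7.14. δw/w = √((2·δc/c)² + (-1·δp/p)²) = √(0.000911 + 0.0104) = 0.107, so δw = 0.761.
Q = w + u: δQ = √(δw² + δu²) = √(0.579 + 0.152) = 0.855

0.855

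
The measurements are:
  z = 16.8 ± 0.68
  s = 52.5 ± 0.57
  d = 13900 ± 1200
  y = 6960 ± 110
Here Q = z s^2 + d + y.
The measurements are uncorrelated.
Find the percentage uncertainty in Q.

Let p = z·s^2 = 46300. δp/p = √((1·δz/z)² + (2·δs/s)²) = √(0.00164 + 0.000472) = 0.0459, so δp = 2130.
Q = p + d + y: δQ = √(δp² + δd² + δy²) = √(4.52e+06 + 1.44e+06 + 12100) = 2440
Q = 67200, so δQ/Q = 2440/67200 = 0.0364.

3.64%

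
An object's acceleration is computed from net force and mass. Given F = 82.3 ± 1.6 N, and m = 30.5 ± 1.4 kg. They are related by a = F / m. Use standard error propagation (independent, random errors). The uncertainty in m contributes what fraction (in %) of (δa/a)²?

84.8%

(δa/a)² = (1·δF/F)² + (-1·δm/m)²
  F term: (1×0.0194)² = 0.000378
  m term: (-1×0.0459)² = 0.00211
Total = 0.00248. Share from m = 0.00211/0.00248 = 0.848.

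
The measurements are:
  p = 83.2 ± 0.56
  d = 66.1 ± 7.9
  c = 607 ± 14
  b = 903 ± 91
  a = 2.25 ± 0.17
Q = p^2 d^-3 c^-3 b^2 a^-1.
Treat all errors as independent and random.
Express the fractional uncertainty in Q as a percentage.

42.4%

Q is a product of powers, so relative uncertainties combine in quadrature:
  (2·δp/p)² = (2×0.00673)² = 0.000181;  (-3·δd/d)² = (-3×0.120)² = 0.129;  (-3·δc/c)² = (-3×0.0231)² = 0.00479;  (2·δb/b)² = (2×0.101)² = 0.0406;  (-1·δa/a)² = (-1×0.0756)² = 0.00571
δQ/Q = √(0.180) = 0.424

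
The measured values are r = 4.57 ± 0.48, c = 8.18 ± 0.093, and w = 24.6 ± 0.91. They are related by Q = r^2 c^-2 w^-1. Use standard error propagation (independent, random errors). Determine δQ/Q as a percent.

21.5%

Since Q is a product/quotient, work with relative uncertainties:
  (2·δr/r)² = (2×0.105)² = 0.0441;  (-2·δc/c)² = (-2×0.0114)² = 0.000517;  (-1·δw/w)² = (-1×0.0370)² = 0.00137
δQ/Q = √(0.0460) = 0.215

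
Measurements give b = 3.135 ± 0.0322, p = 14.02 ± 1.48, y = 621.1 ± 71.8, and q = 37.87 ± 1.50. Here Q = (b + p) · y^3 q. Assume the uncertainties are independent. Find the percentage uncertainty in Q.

36.0%

Let u = b + p = 17.16. δu = √(δb² + δp²) = √(0.00104 + 2.19) = 1.48, so δu/u = 0.0863.
Q is then a monomial in u, y, q:
δQ/Q = √((δu/u)² + (3·δy/y)² + (1·δq/q)²) = √(0.00745 + 0.120 + 0.00157) = 0.360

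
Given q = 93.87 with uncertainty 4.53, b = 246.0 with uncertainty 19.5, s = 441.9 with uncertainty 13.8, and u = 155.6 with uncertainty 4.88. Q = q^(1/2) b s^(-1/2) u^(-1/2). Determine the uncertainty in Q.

Q is a product of powers, so relative uncertainties combine in quadrature:
  (½·δq/q)² = (0.5×0.0483)² = 0.000582;  (1·δb/b)² = (1×0.0793)² = 0.00628;  (−½·δs/s)² = (-0.5×0.0312)² = 0.000244;  (−½·δu/u)² = (-0.5×0.0314)² = 0.000246
δQ/Q = √(0.00736) = 0.0858
Q = 9.089, so δQ = 0.0858 × 9.089 = 0.780.

0.780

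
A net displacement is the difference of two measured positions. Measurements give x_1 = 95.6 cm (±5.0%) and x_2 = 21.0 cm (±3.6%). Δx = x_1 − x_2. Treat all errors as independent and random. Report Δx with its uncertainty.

Sums and differences: (δΔx)² = Σ (cᵢ δxᵢ)².
  (δx_1)² = 22.8;  (δx_2)² = 0.572
δΔx = √(23.4) = 4.84 cm
Δx = 74.6 cm.

74.6 ± 4.84 cm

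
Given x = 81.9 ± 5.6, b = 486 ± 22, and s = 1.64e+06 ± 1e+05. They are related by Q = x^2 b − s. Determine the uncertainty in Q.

4.8e+05

Let p = x^2·b = 3.26e+06. δp/p = √((2·δx/x)² + (1·δb/b)²) = √(0.0187 + 0.00205) = 0.144, so δp = 4.7e+05.
Q = p − s: δQ = √(δp² + δs²) = √(2.21e+11 + 1e+10) = 4.8e+05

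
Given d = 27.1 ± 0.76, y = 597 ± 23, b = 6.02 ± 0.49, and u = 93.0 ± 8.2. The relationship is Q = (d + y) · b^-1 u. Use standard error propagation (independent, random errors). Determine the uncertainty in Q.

Let w = d + y = 624. δw = √(δd² + δy²) = √(0.578 + 529) = 23.0, so δw/w = 0.0369.
Q is then a monomial in w, b, u:
δQ/Q = √((δw/w)² + (-1·δb/b)² + (1·δu/u)²) = √(0.00136 + 0.00663 + 0.00777) = 0.126
Q = 9640, so δQ = 0.126 × 9640 = 1210.

1210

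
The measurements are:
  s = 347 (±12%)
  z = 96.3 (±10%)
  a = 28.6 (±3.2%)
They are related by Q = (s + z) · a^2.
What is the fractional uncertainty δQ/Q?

0.116

Let u = s + z = 443. δu = √(δs² + δz²) = √(1730 + 92.7) = 42.7, so δu/u = 0.0964.
Q is then a monomial in u, a:
δQ/Q = √((δu/u)² + (2·δa/a)²) = √(0.00930 + 0.00410) = 0.116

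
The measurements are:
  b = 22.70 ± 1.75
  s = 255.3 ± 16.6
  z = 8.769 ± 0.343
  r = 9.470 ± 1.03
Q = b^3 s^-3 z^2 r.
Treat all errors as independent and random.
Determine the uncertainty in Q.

For a monomial Q ∝ b^3, s^-3, z^2, r, fractional errors add in quadrature:
  (3·δb/b)² = (3×0.0771)² = 0.0535;  (-3·δs/s)² = (-3×0.0650)² = 0.0381;  (2·δz/z)² = (2×0.0391)² = 0.00612;  (1·δr/r)² = (1×0.109)² = 0.0118
δQ/Q = √(0.109) = 0.331
Q = 0.5119, so δQ = 0.331 × 0.5119 = 0.169.

0.169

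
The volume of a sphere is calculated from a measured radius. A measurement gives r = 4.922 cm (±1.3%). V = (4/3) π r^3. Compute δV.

Products/powers → add relative errors in quadrature, weighted by exponent:
  (3·δr/r)² = (3×0.0130)² = 0.00152
δV/V = √(0.00152) = 0.0390
V = 499.5 cm^3, so δV = 0.0390 × 499.5 = 19.5 cm^3.

19.5 cm^3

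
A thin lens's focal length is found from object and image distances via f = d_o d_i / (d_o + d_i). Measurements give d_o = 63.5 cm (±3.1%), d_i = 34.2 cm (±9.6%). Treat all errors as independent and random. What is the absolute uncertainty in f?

∂f/∂d_o = (d_i/(d_o+d_i))² = 0.123;  ∂f/∂d_i = (d_o/(d_o+d_i))² = 0.422
δf = √((∂f/∂d_o · δd_o)² + (∂f/∂d_i · δd_i)²) = √(0.0582 + 1.92) = 1.41 cm

1.41 cm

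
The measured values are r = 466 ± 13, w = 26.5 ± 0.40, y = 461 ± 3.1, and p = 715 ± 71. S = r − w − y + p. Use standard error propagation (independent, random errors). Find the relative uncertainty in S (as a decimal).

Each term contributes (cᵢ δxᵢ)² to (δS)²:
  (δr)² = 169;  (δw)² = 0.160;  (δy)² = 9.61;  (δp)² = 5040
δS = √(5220) = 72.2
S = 694, so δS/S = 72.2/694 = 0.104.

0.104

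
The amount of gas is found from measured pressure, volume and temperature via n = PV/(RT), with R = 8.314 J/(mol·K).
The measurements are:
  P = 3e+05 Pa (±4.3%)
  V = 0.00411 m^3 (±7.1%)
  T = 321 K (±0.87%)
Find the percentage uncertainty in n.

8.35%

Relative error in a monomial: (δn/n)² = Σ (nᵢ · δxᵢ/xᵢ)².
  (1·δP/P)² = (1×0.0430)² = 0.00185;  (1·δV/V)² = (1×0.0710)² = 0.00504;  (-1·δT/T)² = (-1×0.00870)² = 7.57e-05
δn/n = √(0.00697) = 0.0835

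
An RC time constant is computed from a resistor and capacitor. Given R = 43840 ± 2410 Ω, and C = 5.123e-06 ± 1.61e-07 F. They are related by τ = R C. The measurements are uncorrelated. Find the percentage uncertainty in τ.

Relative error in a monomial: (δτ/τ)² = Σ (nᵢ · δxᵢ/xᵢ)².
  (1·δR/R)² = (1×0.0550)² = 0.00302;  (1·δC/C)² = (1×0.0314)² = 0.000988
δτ/τ = √(0.00401) = 0.0633

6.33%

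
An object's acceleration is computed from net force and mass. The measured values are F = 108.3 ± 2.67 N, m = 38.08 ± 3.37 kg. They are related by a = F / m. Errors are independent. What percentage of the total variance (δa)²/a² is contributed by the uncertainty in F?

7.20%

(δa/a)² = (1·δF/F)² + (-1·δm/m)²
  F term: (1×0.0247)² = 0.000608
  m term: (-1×0.0885)² = 0.00783
Total = 0.00844. Share from F = 0.000608/0.00844 = 0.0720.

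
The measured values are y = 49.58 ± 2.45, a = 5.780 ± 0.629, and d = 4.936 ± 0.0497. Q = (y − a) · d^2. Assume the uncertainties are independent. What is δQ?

65.3

Let u = y − a = 43.80. δu = √(δy² + δa²) = √(6.00 + 0.396) = 2.53, so δu/u = 0.0578.
Q is then a monomial in u, d:
δQ/Q = √((δu/u)² + (2·δd/d)²) = √(0.00334 + 0.000406) = 0.0612
Q = 1067, so δQ = 0.0612 × 1067 = 65.3.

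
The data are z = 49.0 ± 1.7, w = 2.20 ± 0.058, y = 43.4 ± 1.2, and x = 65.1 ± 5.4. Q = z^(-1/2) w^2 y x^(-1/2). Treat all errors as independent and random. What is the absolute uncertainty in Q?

Since Q is a product/quotient, work with relative uncertainties:
  (−½·δz/z)² = (-0.5×0.0347)² = 0.000301;  (2·δw/w)² = (2×0.0264)² = 0.00278;  (1·δy/y)² = (1×0.0276)² = 0.000765;  (−½·δx/x)² = (-0.5×0.0829)² = 0.00172
δQ/Q = √(0.00557) = 0.0746
Q = 3.72, so δQ = 0.0746 × 3.72 = 0.277.

0.277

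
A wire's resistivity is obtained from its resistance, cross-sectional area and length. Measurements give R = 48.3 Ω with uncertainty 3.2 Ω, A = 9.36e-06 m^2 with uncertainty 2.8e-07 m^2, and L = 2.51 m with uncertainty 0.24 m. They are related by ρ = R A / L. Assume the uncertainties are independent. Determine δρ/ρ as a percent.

Relative error in a monomial: (δρ/ρ)² = Σ (nᵢ · δxᵢ/xᵢ)².
  (1·δR/R)² = (1×0.0663)² = 0.00439;  (1·δA/A)² = (1×0.0299)² = 0.000895;  (-1·δL/L)² = (-1×0.0956)² = 0.00914
δρ/ρ = √(0.0144) = 0.120

12.0%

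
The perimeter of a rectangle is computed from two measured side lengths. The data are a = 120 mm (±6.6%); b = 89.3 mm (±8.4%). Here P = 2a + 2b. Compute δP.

Each term contributes (cᵢ δxᵢ)² to (δP)²:
  (2·δa)² = 251;  (2·δb)² = 225
δP = √(476) = 21.8 mm

21.8 mm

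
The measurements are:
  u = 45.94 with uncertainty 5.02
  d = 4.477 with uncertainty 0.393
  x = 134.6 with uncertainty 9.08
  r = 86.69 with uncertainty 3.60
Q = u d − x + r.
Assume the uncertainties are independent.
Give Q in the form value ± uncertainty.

Let p = u·d = 205.7. δp/p = √((1·δu/u)² + (1·δd/d)²) = √(0.0119 + 0.00771) = 0.140, so δp = 28.8.
Q = p − x + r: δQ = √(δp² + δx² + δr²) = √(831 + 82.4 + 13.0) = 30.4
Q = 157.8.

157.8 ± 30.4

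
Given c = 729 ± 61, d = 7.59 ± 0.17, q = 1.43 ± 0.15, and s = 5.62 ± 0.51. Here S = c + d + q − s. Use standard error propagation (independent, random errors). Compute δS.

Sums and differences: (δS)² = Σ (cᵢ δxᵢ)².
  (δc)² = 3720;  (δd)² = 0.0289;  (δq)² = 0.0225;  (δs)² = 0.260
δS = √(3720) = 61.0

61.0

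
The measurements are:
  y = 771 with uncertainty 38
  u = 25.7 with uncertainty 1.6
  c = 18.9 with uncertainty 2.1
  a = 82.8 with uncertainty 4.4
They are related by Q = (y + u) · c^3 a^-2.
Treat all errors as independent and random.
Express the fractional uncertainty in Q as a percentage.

35.3%

Let w = y + u = 797. δw = √(δy² + δu²) = √(1440 + 2.56) = 38.0, so δw/w = 0.0477.
Q is then a monomial in w, c, a:
δQ/Q = √((δw/w)² + (3·δc/c)² + (-2·δa/a)²) = √(0.00228 + 0.111 + 0.0113) = 0.353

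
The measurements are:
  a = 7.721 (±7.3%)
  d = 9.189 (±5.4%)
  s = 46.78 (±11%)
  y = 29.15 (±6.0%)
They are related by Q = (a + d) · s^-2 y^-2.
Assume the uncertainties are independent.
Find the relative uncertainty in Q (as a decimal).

0.255

Let u = a + d = 16.91. δu = √(δa² + δd²) = √(0.318 + 0.246) = 0.751, so δu/u = 0.0444.
Q is then a monomial in u, s, y:
δQ/Q = √((δu/u)² + (-2·δs/s)² + (-2·δy/y)²) = √(0.00197 + 0.0484 + 0.0144) = 0.255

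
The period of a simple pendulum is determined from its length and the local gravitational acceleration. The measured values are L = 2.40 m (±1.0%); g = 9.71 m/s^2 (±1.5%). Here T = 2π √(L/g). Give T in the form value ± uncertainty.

3.12 ± 0.0282 s

Products/powers → add relative errors in quadrature, weighted by exponent:
  (½·δL/L)² = (0.5×0.0100)² = 2.5e-05;  (−½·δg/g)² = (-0.5×0.0150)² = 5.62e-05
δT/T = √(8.12e-05) = 0.00901
T = 3.12 s, so δT = 0.00901 × 3.12 = 0.0282 s.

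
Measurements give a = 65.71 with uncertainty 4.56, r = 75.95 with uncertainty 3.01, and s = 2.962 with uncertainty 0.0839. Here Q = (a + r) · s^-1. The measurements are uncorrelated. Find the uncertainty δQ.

Let u = a + r = 141.7. δu = √(δa² + δr²) = √(20.8 + 9.06) = 5.46, so δu/u = 0.0386.
Q is then a monomial in u, s:
δQ/Q = √((δu/u)² + (-1·δs/s)²) = √(0.00149 + 0.000802) = 0.0479
Q = 47.83, so δQ = 0.0479 × 47.83 = 2.29.

2.29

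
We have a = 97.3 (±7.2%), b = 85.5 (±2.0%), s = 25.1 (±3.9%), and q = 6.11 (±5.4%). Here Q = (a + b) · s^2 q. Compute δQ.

72300

Let u = a + b = 183. δu = √(δa² + δb²) = √(49.1 + 2.92) = 7.21, so δu/u = 0.0394.
Q is then a monomial in u, s, q:
δQ/Q = √((δu/u)² + (2·δs/s)² + (1·δq/q)²) = √(0.00156 + 0.00608 + 0.00292) = 0.103
Q = 7.04e+05, so δQ = 0.103 × 7.04e+05 = 72300.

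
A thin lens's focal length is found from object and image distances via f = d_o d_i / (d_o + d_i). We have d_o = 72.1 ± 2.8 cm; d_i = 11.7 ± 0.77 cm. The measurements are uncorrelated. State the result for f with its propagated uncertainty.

10.1 ± 0.573 cm

∂f/∂d_o = (d_i/(d_o+d_i))² = 0.0195;  ∂f/∂d_i = (d_o/(d_o+d_i))² = 0.740
δf = √((∂f/∂d_o · δd_o)² + (∂f/∂d_i · δd_i)²) = √(0.00298 + 0.325) = 0.573 cm
f = 10.1 cm.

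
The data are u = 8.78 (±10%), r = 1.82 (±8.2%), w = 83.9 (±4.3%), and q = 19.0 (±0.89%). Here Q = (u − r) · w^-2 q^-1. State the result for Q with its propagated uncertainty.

(5.20 ± 0.804) × 10^-5

Let h = u − r = 6.96. δh = √(δu² + δr²) = √(0.771 + 0.0223) = 0.891, so δh/h = 0.128.
Q is then a monomial in h, w, q:
δQ/Q = √((δh/h)² + (-2·δw/w)² + (-1·δq/q)²) = √(0.0164 + 0.00740 + 7.92e-05) = 0.154
Q = 5.2e-05, so δQ = 0.154 × 5.2e-05 = 8.04e-06.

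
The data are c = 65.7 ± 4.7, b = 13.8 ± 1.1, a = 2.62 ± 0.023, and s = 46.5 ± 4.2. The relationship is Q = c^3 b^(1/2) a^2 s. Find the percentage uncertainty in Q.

Each factor contributes (exponent × relative error)² to (δQ/Q)²:
  (3·δc/c)² = (3×0.0715)² = 0.0461;  (½·δb/b)² = (0.5×0.0797)² = 0.00159;  (2·δa/a)² = (2×0.00878)² = 0.000308;  (1·δs/s)² = (1×0.0903)² = 0.00816
δQ/Q = √(0.0561) = 0.237

23.7%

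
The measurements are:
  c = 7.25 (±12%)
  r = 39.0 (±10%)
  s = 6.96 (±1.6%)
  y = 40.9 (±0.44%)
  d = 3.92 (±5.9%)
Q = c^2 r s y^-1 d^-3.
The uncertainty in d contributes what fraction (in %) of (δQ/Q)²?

31.6%

(δQ/Q)² = (2·δc/c)² + (1·δr/r)² + (1·δs/s)² + (-1·δy/y)² + (-3·δd/d)²
  c term: (2×0.120)² = 0.0576
  r term: (1×0.100)² = 0.0100
  s term: (1×0.0160)² = 0.000256
  y term: (-1×0.00440)² = 1.94e-05
  d term: (-3×0.0590)² = 0.0313
Total = 0.0992. Share from d = 0.0313/0.0992 = 0.316.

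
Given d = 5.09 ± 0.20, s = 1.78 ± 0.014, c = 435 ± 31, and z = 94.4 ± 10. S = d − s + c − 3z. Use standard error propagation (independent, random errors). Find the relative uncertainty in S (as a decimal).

For a sum/difference, combine absolute errors in quadrature:
  (δd)² = 0.0400;  (δs)² = 0.000196;  (δc)² = 961;  (3·δz)² = 900
δS = √(1860) = 43.1
S = 155, so δS/S = 43.1/155 = 0.278.

0.278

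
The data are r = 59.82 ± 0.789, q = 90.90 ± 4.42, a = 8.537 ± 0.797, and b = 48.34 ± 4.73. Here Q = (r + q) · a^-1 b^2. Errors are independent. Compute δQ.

9030

Let u = r + q = 150.7. δu = √(δr² + δq²) = √(0.623 + 19.5) = 4.49, so δu/u = 0.0298.
Q is then a monomial in u, a, b:
δQ/Q = √((δu/u)² + (-1·δa/a)² + (2·δb/b)²) = √(0.000887 + 0.00872 + 0.0383) = 0.219
Q = 41260, so δQ = 0.219 × 41260 = 9030.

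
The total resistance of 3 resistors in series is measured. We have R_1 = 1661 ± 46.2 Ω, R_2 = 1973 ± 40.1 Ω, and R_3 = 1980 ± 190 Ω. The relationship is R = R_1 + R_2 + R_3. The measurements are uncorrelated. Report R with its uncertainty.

Absolute uncertainties add in quadrature for a linear combination:
  (δR_1)² = 2130;  (δR_2)² = 1610;  (δR_3)² = 36100
δR = √(39800) = 200 Ω
R = 5614 Ω.

5614 ± 200 Ω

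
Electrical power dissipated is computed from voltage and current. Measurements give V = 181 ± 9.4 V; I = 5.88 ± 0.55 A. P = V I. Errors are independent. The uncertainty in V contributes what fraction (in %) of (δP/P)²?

(δP/P)² = (1·δV/V)² + (1·δI/I)²
  V term: (1×0.0519)² = 0.00270
  I term: (1×0.0935)² = 0.00875
Total = 0.0114. Share from V = 0.00270/0.0114 = 0.236.

23.6%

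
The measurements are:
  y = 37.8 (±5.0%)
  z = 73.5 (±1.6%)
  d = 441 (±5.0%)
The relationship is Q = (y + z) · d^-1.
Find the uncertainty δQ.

0.0136

Let u = y + z = 111. δu = √(δy² + δz²) = √(3.57 + 1.38) = 2.23, so δu/u = 0.0200.
Q is then a monomial in u, d:
δQ/Q = √((δu/u)² + (-1·δd/d)²) = √(0.000400 + 0.00250) = 0.0539
Q = 0.252, so δQ = 0.0539 × 0.252 = 0.0136.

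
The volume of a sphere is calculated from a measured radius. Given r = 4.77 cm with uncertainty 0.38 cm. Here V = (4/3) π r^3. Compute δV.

V ∝ r^3, so δV/V = |3| · δr/r = 3 × 0.0797 = 0.239.
V = 455 cm^3, so δV = 0.239 × 455 = 109 cm^3.

109 cm^3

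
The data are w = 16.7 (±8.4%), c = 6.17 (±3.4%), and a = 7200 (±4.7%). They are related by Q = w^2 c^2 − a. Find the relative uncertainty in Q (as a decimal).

Let p = w^2·c^2 = 10600. δp/p = √((2·δw/w)² + (2·δc/c)²) = √(0.0282 + 0.00462) = 0.181, so δp = 1920.
Q = p − a: δQ = √(δp² + δa²) = √(3.7e+06 + 1.15e+05) = 1950
Q = 3420, so δQ/Q = 1950/3420 = 0.572.

0.572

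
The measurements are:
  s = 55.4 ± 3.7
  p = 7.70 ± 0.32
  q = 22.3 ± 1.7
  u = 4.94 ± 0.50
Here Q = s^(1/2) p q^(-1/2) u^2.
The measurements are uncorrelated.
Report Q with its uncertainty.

Products/powers → add relative errors in quadrature, weighted by exponent:
  (½·δs/s)² = (0.5×0.0668)² = 0.00112;  (1·δp/p)² = (1×0.0416)² = 0.00173;  (−½·δq/q)² = (-0.5×0.0762)² = 0.00145;  (2·δu/u)² = (2×0.101)² = 0.0410
δQ/Q = √(0.0453) = 0.213
Q = 296, so δQ = 0.213 × 296 = 63.0.

296 ± 63.0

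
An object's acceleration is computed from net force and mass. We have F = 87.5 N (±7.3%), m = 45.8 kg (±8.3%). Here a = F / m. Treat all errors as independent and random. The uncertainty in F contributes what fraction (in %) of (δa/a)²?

(δa/a)² = (1·δF/F)² + (-1·δm/m)²
  F term: (1×0.0730)² = 0.00533
  m term: (-1×0.0830)² = 0.00689
Total = 0.0122. Share from F = 0.00533/0.0122 = 0.436.

43.6%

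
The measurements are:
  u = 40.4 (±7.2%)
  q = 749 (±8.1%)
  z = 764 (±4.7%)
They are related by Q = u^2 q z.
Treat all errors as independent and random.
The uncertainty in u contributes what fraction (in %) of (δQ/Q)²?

(δQ/Q)² = (2·δu/u)² + (1·δq/q)² + (1·δz/z)²
  u term: (2×0.0720)² = 0.0207
  q term: (1×0.0810)² = 0.00656
  z term: (1×0.0470)² = 0.00221
Total = 0.0295. Share from u = 0.0207/0.0295 = 0.703.

70.3%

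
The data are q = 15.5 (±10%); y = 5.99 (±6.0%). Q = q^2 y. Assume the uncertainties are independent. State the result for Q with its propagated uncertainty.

Relative error in a monomial: (δQ/Q)² = Σ (nᵢ · δxᵢ/xᵢ)².
  (2·δq/q)² = (2×0.100)² = 0.0400;  (1·δy/y)² = (1×0.0600)² = 0.00360
δQ/Q = √(0.0436) = 0.209
Q = 1440, so δQ = 0.209 × 1440 = 300.

1440 ± 300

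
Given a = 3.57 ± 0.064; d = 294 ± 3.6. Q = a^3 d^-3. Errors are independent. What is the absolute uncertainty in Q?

For a monomial Q ∝ a^3, d^-3, fractional errors add in quadrature:
  (3·δa/a)² = (3×0.0179)² = 0.00289;  (-3·δd/d)² = (-3×0.0122)² = 0.00135
δQ/Q = √(0.00424) = 0.0651
Q = 1.79e-06, so δQ = 0.0651 × 1.79e-06 = 1.17e-07.

1.17e-07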